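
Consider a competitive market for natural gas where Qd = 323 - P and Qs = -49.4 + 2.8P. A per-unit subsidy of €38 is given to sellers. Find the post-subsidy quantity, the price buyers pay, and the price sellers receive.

Q' = 253; buyers pay €70; sellers receive €108

Pre-subsidy: 323 - P = -49.4 + 2.8P gives P* = 98, Q* = 225.
With the subsidy, sellers receive Ps = Pb + 38 for each unit, where Pb is the price buyers pay.
Supply in terms of Pb becomes Qs = -49.4 + 2.8(Pb + 38) = 57 + 2.8Pb. Setting this equal to demand: 323 - Pb = 57 + 2.8Pb, so Pb = 70.
Sellers receive Ps = 70 + 38 = 108; Q' = 323 − 1·70 = 253.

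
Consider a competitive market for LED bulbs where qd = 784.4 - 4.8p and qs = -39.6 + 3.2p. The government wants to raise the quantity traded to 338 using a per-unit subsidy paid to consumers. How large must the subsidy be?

Required subsidy s = 25 per unit

At q = 338, invert demand for the buyer price: pb = (784.4 − 338)/4.8 = 93; invert supply for the seller price: ps = (338 − (-39.6))/3.2 = 118.
The subsidy must fill the gap: s = ps − pb = 118 − 93 = 25.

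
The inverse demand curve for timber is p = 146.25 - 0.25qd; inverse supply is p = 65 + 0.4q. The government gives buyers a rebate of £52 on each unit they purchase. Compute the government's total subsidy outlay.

Pre-subsidy: 146.25 - 0.25q = 65 + 0.4q gives q* = 125 and p* = 115.
With the rebate, buyers effectively pay pb = ps − 52, where ps is the price sellers receive.
On the curves, pb = 146.25 - 0.25q and ps = 65 + 0.4q; the wedge ps − pb = 52 gives 65 + 0.4q − (146.25 - 0.25q) = 52, so q' = 205.
Then pb = 146.25 − 0.25·205 = 95 and ps = 65 + 0.4·205 = 147.
Government outlay = subsidy × quantity = 52 × 205 = 10660.

Government cost = £10660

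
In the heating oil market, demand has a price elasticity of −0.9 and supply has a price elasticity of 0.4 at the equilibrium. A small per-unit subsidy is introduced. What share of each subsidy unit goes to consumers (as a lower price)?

For a small subsidy around the equilibrium, the benefit split depends on the relative slopes, which at a point are proportional to the elasticities.
Buyer share = εs/(εs + |εd|) = 0.4/(0.4 + 0.9) = 4/13; seller share = |εd|/(εs + |εd|) = 9/13.

Consumer share = 4/13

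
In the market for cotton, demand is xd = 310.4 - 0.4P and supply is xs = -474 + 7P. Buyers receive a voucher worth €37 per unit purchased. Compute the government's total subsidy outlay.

Pre-subsidy: 310.4 - 0.4P = -474 + 7P gives P* = 106, x* = 268.
With the rebate, buyers effectively pay Pb = Ps − 37, where Ps is the price sellers receive.
Demand in terms of Ps becomes xd = 310.4 − 0.4(Ps − 37) = 325.2 - 0.4Ps. Setting this equal to supply: 325.2 - 0.4Ps = -474 + 7Ps, so Ps = 108.
Buyers pay Pb = 108 − 37 = 71; x' = -474 + 7·108 = 282.
Government outlay = subsidy × quantity = 37 × 282 = 10434.

Government cost = €10434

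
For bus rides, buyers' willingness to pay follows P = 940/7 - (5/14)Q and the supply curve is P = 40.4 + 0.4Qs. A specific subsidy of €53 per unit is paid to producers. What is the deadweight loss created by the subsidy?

Pre-subsidy: 940/7 - (5/14)Q = 40.4 + 0.4Q gives Q* = 124 and P* = 90.
With the subsidy, sellers receive Ps = Pb + 53 for each unit, where Pb is the price buyers pay.
On the curves, Pb = 940/7 - (5/14)Q and Ps = 40.4 + 0.4Q; the wedge Ps − Pb = 53 gives 40.4 + 0.4Q − (940/7 - (5/14)Q) = 53, so Q' = 194.
Then Pb = 940/7 − (5/14)·194 = 65 and Ps = 40.4 + 0.4·194 = 118.
The subsidy expands output by 194 − 124 = 70 past the efficient level; on those units the gap between marginal cost and willingness to pay runs from 0 up to 53.
DWL = ½ × 53 × 70 = 1855.

Deadweight loss = €1855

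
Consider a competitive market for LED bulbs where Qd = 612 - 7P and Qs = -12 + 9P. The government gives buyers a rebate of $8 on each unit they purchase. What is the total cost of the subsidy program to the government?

Pre-subsidy: 612 - 7P = -12 + 9P gives P* = 39, Q* = 339.
With the rebate, buyers effectively pay Pb = Ps − 8, where Ps is the price sellers receive.
Demand in terms of Ps becomes Qd = 612 − 7(Ps − 8) = 668 - 7Ps. Setting this equal to supply: 668 - 7Ps = -12 + 9Ps, so Ps = 42.5.
Buyers pay Pb = 42.5 − 8 = 34.5; Q' = -12 + 9·42.5 = 370.5.
Government outlay = subsidy × quantity = 8 × 370.5 = 2964.

Government cost = $2964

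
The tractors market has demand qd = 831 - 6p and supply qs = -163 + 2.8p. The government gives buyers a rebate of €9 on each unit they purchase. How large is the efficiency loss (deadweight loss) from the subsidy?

Pre-subsidy: 831 - 6p = -163 + 2.8p gives p* = 2485/22, q* = 1686/11.
With the rebate, buyers effectively pay pb = ps − 9, where ps is the price sellers receive.
Demand in terms of ps becomes qd = 831 − 6(ps − 9) = 885 - 6ps. Setting this equal to supply: 885 - 6ps = -163 + 2.8ps, so ps = 1310/11.
Buyers pay pb = 1310/11 − 9 = 1211/11; q' = -163 + 2.8·(1310/11) = 1875/11.
The subsidy expands output by 1875/11 − 1686/11 = 189/11 past the efficient level; on those units the gap between marginal cost and willingness to pay runs from 0 up to 9.
DWL = ½ × 9 × 189/11 = 1701/22.

Deadweight loss = 1701/22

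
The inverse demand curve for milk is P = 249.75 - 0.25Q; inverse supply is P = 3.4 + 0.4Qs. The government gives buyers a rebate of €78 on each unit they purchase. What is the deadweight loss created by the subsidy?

Pre-subsidy: 249.75 - 0.25Q = 3.4 + 0.4Q gives Q* = 379 and P* = 155.
With the rebate, buyers effectively pay Pb = Ps − 78, where Ps is the price sellers receive.
On the curves, Pb = 249.75 - 0.25Q and Ps = 3.4 + 0.4Q; the wedge Ps − Pb = 78 gives 3.4 + 0.4Q − (249.75 - 0.25Q) = 78, so Q' = 499.
Then Pb = 249.75 − 0.25·499 = 125 and Ps = 3.4 + 0.4·499 = 203.
The subsidy expands output by 499 − 379 = 120 past the efficient level; on those units the gap between marginal cost and willingness to pay runs from 0 up to 78.
DWL = ½ × 78 × 120 = 4680.

Deadweight loss = €4680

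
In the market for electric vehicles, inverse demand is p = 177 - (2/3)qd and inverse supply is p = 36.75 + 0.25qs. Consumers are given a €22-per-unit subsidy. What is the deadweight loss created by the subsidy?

Deadweight loss = €264

Pre-subsidy: 177 - (2/3)q = 36.75 + 0.25q gives q* = 153 and p* = 75.
With the rebate, buyers effectively pay pb = ps − 22, where ps is the price sellers receive.
On the curves, pb = 177 - (2/3)q and ps = 36.75 + 0.25q; the wedge ps − pb = 22 gives 36.75 + 0.25q − (177 - (2/3)q) = 22, so q' = 177.
Then pb = 177 − (2/3)·177 = 59 and ps = 36.75 + 0.25·177 = 81.
The subsidy expands output by 177 − 153 = 24 past the efficient level; on those units the gap between marginal cost and willingness to pay runs from 0 up to 22.
DWL = ½ × 22 × 24 = 264.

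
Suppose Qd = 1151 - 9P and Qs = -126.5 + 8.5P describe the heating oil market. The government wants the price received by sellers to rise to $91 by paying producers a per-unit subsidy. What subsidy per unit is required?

At a seller price of 91, quantity supplied is -126.5 + 8.5·91 = 647.
Buyers absorb 647 only when they pay Pb with 1151 − 9·Pb = 647, i.e. Pb = 56.
s = Ps − Pb = 91 − 56 = 35.

Required subsidy s = $35 per unit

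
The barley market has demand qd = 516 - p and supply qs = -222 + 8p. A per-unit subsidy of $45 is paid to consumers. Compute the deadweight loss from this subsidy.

Pre-subsidy: 516 - p = -222 + 8p gives p* = 82, q* = 434.
With the rebate, buyers effectively pay pb = ps − 45, where ps is the price sellers receive.
Demand in terms of ps becomes qd = 516 − 1(ps − 45) = 561 - ps. Setting this equal to supply: 561 - ps = -222 + 8ps, so ps = 87.
Buyers pay pb = 87 − 45 = 42; q' = -222 + 8·87 = 474.
The subsidy expands output by 474 − 434 = 40 past the efficient level; on those units the gap between marginal cost and willingness to pay runs from 0 up to 45.
DWL = ½ × 45 × 40 = 900.

Deadweight loss = $900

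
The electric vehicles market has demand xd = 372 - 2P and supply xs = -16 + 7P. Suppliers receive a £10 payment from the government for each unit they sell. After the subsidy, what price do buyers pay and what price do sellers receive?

Buyers pay 106/3; sellers receive 136/3

Pre-subsidy: 372 - 2P = -16 + 7P gives P* = 388/9, x* = 2572/9.
With the subsidy, sellers receive Ps = Pb + 10 for each unit, where Pb is the price buyers pay.
Supply in terms of Pb becomes xs = -16 + 7(Pb + 10) = 54 + 7Pb. Setting this equal to demand: 372 - 2Pb = 54 + 7Pb, so Pb = 106/3.
Sellers receive Ps = 106/3 + 10 = 136/3; x' = 372 − 2·(106/3) = 904/3.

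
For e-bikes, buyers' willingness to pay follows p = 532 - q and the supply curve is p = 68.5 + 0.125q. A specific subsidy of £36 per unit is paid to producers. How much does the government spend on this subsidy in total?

Pre-subsidy: 532 - q = 68.5 + 0.125q gives q* = 412 and p* = 120.
With the subsidy, sellers receive ps = pb + 36 for each unit, where pb is the price buyers pay.
On the curves, pb = 532 - q and ps = 68.5 + 0.125q; the wedge ps − pb = 36 gives 68.5 + 0.125q − (532 - q) = 36, so q' = 444.
Then pb = 532 − 1·444 = 88 and ps = 68.5 + 0.125·444 = 124.
Government outlay = subsidy × quantity = 36 × 444 = 15984.

Government cost = £15984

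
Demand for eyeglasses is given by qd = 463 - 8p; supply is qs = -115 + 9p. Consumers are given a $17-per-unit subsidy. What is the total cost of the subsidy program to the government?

Pre-subsidy: 463 - 8p = -115 + 9p gives p* = 34, q* = 191.
With the rebate, buyers effectively pay pb = ps − 17, where ps is the price sellers receive.
Demand in terms of ps becomes qd = 463 − 8(ps − 17) = 599 - 8ps. Setting this equal to supply: 599 - 8ps = -115 + 9ps, so ps = 42.
Buyers pay pb = 42 − 17 = 25; q' = -115 + 9·42 = 263.
Government outlay = subsidy × quantity = 17 × 263 = 4471.

Government cost = $4471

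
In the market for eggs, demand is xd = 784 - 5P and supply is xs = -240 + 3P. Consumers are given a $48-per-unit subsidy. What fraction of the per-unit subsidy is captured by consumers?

Consumer share = 0.375

Pre-subsidy: 784 - 5P = -240 + 3P gives P* = 128, x* = 144.
With the rebate, buyers effectively pay Pb = Ps − 48, where Ps is the price sellers receive.
Demand in terms of Ps becomes xd = 784 − 5(Ps − 48) = 1024 - 5Ps. Setting this equal to supply: 1024 - 5Ps = -240 + 3Ps, so Ps = 158.
Buyers pay Pb = 158 − 48 = 110; x' = -240 + 3·158 = 234.
Buyers' price falls by P* − Pb = 128 − 110 = 18; sellers' price rises by Ps − P* = 158 − 128 = 30.
So consumers capture 18/48 = 0.375 of each unit of subsidy.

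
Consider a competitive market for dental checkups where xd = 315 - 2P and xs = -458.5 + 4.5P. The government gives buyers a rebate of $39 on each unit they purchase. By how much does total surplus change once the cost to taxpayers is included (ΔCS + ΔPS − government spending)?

Net change in total surplus = -$1053

Pre-subsidy: 315 - 2P = -458.5 + 4.5P gives P* = 119, x* = 77.
With the rebate, buyers effectively pay Pb = Ps − 39, where Ps is the price sellers receive.
Demand in terms of Ps becomes xd = 315 − 2(Ps − 39) = 393 - 2Ps. Setting this equal to supply: 393 - 2Ps = -458.5 + 4.5Ps, so Ps = 131.
Buyers pay Pb = 131 − 39 = 92; x' = -458.5 + 4.5·131 = 131.
ΔCS = ½(77 + 131)(119 − 92) = 2808; ΔPS = ½(77 + 131)(131 − 119) = 1248.
Government spending = 39 × 131 = 5109.
Net change = 2808 + 1248 − 5109 = -1053. The loss equals the DWL triangle ½·39·54.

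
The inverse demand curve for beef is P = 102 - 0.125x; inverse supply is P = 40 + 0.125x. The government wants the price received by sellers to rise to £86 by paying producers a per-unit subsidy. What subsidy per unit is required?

At a seller price of 86, quantity supplied is -320 + 8·86 = 368.
Buyers absorb 368 only when they pay Pb = 102 − 0.125·368 = 56.
s = Ps − Pb = 86 − 56 = 30.

Required subsidy s = £30 per unit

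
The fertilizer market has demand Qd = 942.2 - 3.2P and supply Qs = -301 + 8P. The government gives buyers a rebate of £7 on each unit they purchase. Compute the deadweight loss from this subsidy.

Pre-subsidy: 942.2 - 3.2P = -301 + 8P gives P* = 111, Q* = 587.
With the rebate, buyers effectively pay Pb = Ps − 7, where Ps is the price sellers receive.
Demand in terms of Ps becomes Qd = 942.2 − 3.2(Ps − 7) = 964.6 - 3.2Ps. Setting this equal to supply: 964.6 - 3.2Ps = -301 + 8Ps, so Ps = 113.
Buyers pay Pb = 113 − 7 = 106; Q' = -301 + 8·113 = 603.
The subsidy expands output by 603 − 587 = 16 past the efficient level; on those units the gap between marginal cost and willingness to pay runs from 0 up to 7.
DWL = ½ × 7 × 16 = 56.

Deadweight loss = £56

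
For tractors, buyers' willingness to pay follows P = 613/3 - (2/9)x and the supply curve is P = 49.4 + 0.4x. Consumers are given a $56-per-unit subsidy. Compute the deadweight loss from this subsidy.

Pre-subsidy: 613/3 - (2/9)x = 49.4 + 0.4x gives x* = 249 and P* = 149.
With the rebate, buyers effectively pay Pb = Ps − 56, where Ps is the price sellers receive.
On the curves, Pb = 613/3 - (2/9)x and Ps = 49.4 + 0.4x; the wedge Ps − Pb = 56 gives 49.4 + 0.4x − (613/3 - (2/9)x) = 56, so x' = 339.
Then Pb = 613/3 − (2/9)·339 = 129 and Ps = 49.4 + 0.4·339 = 185.
The subsidy expands output by 339 − 249 = 90 past the efficient level; on those units the gap between marginal cost and willingness to pay runs from 0 up to 56.
DWL = ½ × 56 × 90 = 2520.

Deadweight loss = $2520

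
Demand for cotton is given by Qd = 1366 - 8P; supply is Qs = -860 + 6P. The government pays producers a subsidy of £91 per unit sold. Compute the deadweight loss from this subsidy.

Pre-subsidy: 1366 - 8P = -860 + 6P gives P* = 159, Q* = 94.
With the subsidy, sellers receive Ps = Pb + 91 for each unit, where Pb is the price buyers pay.
Supply in terms of Pb becomes Qs = -860 + 6(Pb + 91) = -314 + 6Pb. Setting this equal to demand: 1366 - 8Pb = -314 + 6Pb, so Pb = 120.
Sellers receive Ps = 120 + 91 = 211; Q' = 1366 − 8·120 = 406.
The subsidy expands output by 406 − 94 = 312 past the efficient level; on those units the gap between marginal cost and willingness to pay runs from 0 up to 91.
DWL = ½ × 91 × 312 = 14196.

Deadweight loss = £14196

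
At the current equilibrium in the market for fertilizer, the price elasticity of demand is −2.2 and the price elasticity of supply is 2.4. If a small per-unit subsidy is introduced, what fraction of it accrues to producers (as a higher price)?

For a small subsidy around the equilibrium, the benefit split depends on the relative slopes, which at a point are proportional to the elasticities.
Buyer share = εs/(εs + |εd|) = 2.4/(2.4 + 2.2) = 12/23; seller share = |εd|/(εs + |εd|) = 11/23.
So producers capture 11/23 of the subsidy.

Producer share = 11/23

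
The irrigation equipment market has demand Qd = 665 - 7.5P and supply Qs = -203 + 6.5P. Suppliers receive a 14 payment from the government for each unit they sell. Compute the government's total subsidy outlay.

Government cost = 3482.5

Pre-subsidy: 665 - 7.5P = -203 + 6.5P gives P* = 62, Q* = 200.
With the subsidy, sellers receive Ps = Pb + 14 for each unit, where Pb is the price buyers pay.
Supply in terms of Pb becomes Qs = -203 + 6.5(Pb + 14) = -112 + 6.5Pb. Setting this equal to demand: 665 - 7.5Pb = -112 + 6.5Pb, so Pb = 55.5.
Sellers receive Ps = 55.5 + 14 = 69.5; Q' = 665 − 7.5·55.5 = 248.75.
Government outlay = subsidy × quantity = 14 × 248.75 = 3482.5.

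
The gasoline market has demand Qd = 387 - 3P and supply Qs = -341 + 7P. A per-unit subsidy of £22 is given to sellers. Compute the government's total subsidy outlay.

Pre-subsidy: 387 - 3P = -341 + 7P gives P* = 72.8, Q* = 168.6.
With the subsidy, sellers receive Ps = Pb + 22 for each unit, where Pb is the price buyers pay.
Supply in terms of Pb becomes Qs = -341 + 7(Pb + 22) = -187 + 7Pb. Setting this equal to demand: 387 - 3Pb = -187 + 7Pb, so Pb = 57.4.
Sellers receive Ps = 57.4 + 22 = 79.4; Q' = 387 − 3·57.4 = 214.8.
Government outlay = subsidy × quantity = 22 × 214.8 = 4725.6.

Government cost = £4725.6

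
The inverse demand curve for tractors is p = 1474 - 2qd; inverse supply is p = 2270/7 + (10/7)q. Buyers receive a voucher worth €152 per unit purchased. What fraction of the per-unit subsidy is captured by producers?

Producer share = 5/12

Pre-subsidy: 1474 - 2q = 2270/7 + (10/7)q gives q* = 1006/3 and p* = 2410/3.
With the rebate, buyers effectively pay pb = ps − 152, where ps is the price sellers receive.
On the curves, pb = 1474 - 2q and ps = 2270/7 + (10/7)q; the wedge ps − pb = 152 gives 2270/7 + (10/7)q − (1474 - 2q) = 152, so q' = 1139/3.
Then pb = 1474 − 2·(1139/3) = 2144/3 and ps = 2270/7 + (10/7)·(1139/3) = 2600/3.
Buyers' price falls by p* − pb = 2410/3 − 2144/3 = 266/3; sellers' price rises by ps − p* = 2600/3 − 2410/3 = 190/3.
So producers capture (190/3)/152 = 5/12 of each unit of subsidy.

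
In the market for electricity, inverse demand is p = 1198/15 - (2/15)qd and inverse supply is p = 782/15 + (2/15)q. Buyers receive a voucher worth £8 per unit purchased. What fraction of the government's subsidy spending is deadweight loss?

DWL / government spending = 15/134

Pre-subsidy: 1198/15 - (2/15)q = 782/15 + (2/15)q gives q* = 104 and p* = 66.
With the rebate, buyers effectively pay pb = ps − 8, where ps is the price sellers receive.
On the curves, pb = 1198/15 - (2/15)q and ps = 782/15 + (2/15)q; the wedge ps − pb = 8 gives 782/15 + (2/15)q − (1198/15 - (2/15)q) = 8, so q' = 134.
Then pb = 1198/15 − (2/15)·134 = 62 and ps = 782/15 + (2/15)·134 = 70.
ΔCS = ½(104 + 134)(66 − 62) = 476; ΔPS = ½(104 + 134)(70 − 66) = 476.
Government spending = 8 × 134 = 1072.
DWL = ½ × 8 × (134 − 104) = 120; fraction = 120 / 1072 = 15/134.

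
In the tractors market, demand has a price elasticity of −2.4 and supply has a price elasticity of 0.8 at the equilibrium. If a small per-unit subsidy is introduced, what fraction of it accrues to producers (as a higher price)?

Producer share = 0.75

For a small subsidy around the equilibrium, the benefit split depends on the relative slopes, which at a point are proportional to the elasticities.
Buyer share = εs/(εs + |εd|) = 0.8/(0.8 + 2.4) = 0.25; seller share = |εd|/(εs + |εd|) = 0.75.
So producers capture 0.75 of the subsidy.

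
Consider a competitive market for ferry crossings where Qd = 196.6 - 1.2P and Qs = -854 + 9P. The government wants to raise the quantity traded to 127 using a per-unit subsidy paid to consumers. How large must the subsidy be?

Required subsidy s = 51 per unit

At Q = 127, invert demand for the buyer price: Pb = (196.6 − 127)/1.2 = 58; invert supply for the seller price: Ps = (127 − (-854))/9 = 109.
The subsidy must fill the gap: s = Ps − Pb = 109 − 58 = 51.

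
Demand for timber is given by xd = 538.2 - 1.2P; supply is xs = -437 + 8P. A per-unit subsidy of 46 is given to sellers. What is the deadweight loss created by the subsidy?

Deadweight loss = 1104

Pre-subsidy: 538.2 - 1.2P = -437 + 8P gives P* = 106, x* = 411.
With the subsidy, sellers receive Ps = Pb + 46 for each unit, where Pb is the price buyers pay.
Supply in terms of Pb becomes xs = -437 + 8(Pb + 46) = -69 + 8Pb. Setting this equal to demand: 538.2 - 1.2Pb = -69 + 8Pb, so Pb = 66.
Sellers receive Ps = 66 + 46 = 112; x' = 538.2 − 1.2·66 = 459.
The subsidy expands output by 459 − 411 = 48 past the efficient level; on those units the gap between marginal cost and willingness to pay runs from 0 up to 46.
DWL = ½ × 46 × 48 = 1104.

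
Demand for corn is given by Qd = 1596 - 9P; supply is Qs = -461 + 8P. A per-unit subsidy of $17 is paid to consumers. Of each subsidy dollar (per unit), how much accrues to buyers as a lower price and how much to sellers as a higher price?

Buyers gain $8 per unit; sellers gain $9 per unit

Pre-subsidy: 1596 - 9P = -461 + 8P gives P* = 121, Q* = 507.
With the rebate, buyers effectively pay Pb = Ps − 17, where Ps is the price sellers receive.
Demand in terms of Ps becomes Qd = 1596 − 9(Ps − 17) = 1749 - 9Ps. Setting this equal to supply: 1749 - 9Ps = -461 + 8Ps, so Ps = 130.
Buyers pay Pb = 130 − 17 = 113; Q' = -461 + 8·130 = 579.
Buyers' price falls by P* − Pb = 121 − 113 = 8; sellers' price rises by Ps − P* = 130 − 121 = 9.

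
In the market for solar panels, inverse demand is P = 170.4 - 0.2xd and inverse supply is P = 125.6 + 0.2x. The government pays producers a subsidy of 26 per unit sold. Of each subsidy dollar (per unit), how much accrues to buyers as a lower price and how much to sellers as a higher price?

Buyers gain 13 per unit; sellers gain 13 per unit

Pre-subsidy: 170.4 - 0.2x = 125.6 + 0.2x gives x* = 112 and P* = 148.
With the subsidy, sellers receive Ps = Pb + 26 for each unit, where Pb is the price buyers pay.
On the curves, Pb = 170.4 - 0.2x and Ps = 125.6 + 0.2x; the wedge Ps − Pb = 26 gives 125.6 + 0.2x − (170.4 - 0.2x) = 26, so x' = 177.
Then Pb = 170.4 − 0.2·177 = 135 and Ps = 125.6 + 0.2·177 = 161.
Buyers' price falls by P* − Pb = 148 − 135 = 13; sellers' price rises by Ps − P* = 161 − 148 = 13.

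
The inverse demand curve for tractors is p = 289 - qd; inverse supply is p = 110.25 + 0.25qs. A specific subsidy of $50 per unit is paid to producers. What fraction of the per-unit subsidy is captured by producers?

Producer share = 0.2

Pre-subsidy: 289 - q = 110.25 + 0.25q gives q* = 143 and p* = 146.
With the subsidy, sellers receive ps = pb + 50 for each unit, where pb is the price buyers pay.
On the curves, pb = 289 - q and ps = 110.25 + 0.25q; the wedge ps − pb = 50 gives 110.25 + 0.25q − (289 - q) = 50, so q' = 183.
Then pb = 289 − 1·183 = 106 and ps = 110.25 + 0.25·183 = 156.
Buyers' price falls by p* − pb = 146 − 106 = 40; sellers' price rises by ps − p* = 156 − 146 = 10.
So producers capture 10/50 = 0.2 of each unit of subsidy.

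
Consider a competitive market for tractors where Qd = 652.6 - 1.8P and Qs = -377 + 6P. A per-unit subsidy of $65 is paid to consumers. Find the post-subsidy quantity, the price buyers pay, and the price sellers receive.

Pre-subsidy: 652.6 - 1.8P = -377 + 6P gives P* = 132, Q* = 415.
With the rebate, buyers effectively pay Pb = Ps − 65, where Ps is the price sellers receive.
Demand in terms of Ps becomes Qd = 652.6 − 1.8(Ps − 65) = 769.6 - 1.8Ps. Setting this equal to supply: 769.6 - 1.8Ps = -377 + 6Ps, so Ps = 147.
Buyers pay Pb = 147 − 65 = 82; Q' = -377 + 6·147 = 505.

Q' = 505; buyers pay $82; sellers receive $147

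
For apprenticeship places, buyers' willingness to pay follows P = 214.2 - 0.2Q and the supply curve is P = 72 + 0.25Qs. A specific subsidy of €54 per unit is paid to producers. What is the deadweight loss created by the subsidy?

Deadweight loss = €3240

Pre-subsidy: 214.2 - 0.2Q = 72 + 0.25Q gives Q* = 316 and P* = 151.
With the subsidy, sellers receive Ps = Pb + 54 for each unit, where Pb is the price buyers pay.
On the curves, Pb = 214.2 - 0.2Q and Ps = 72 + 0.25Q; the wedge Ps − Pb = 54 gives 72 + 0.25Q − (214.2 - 0.2Q) = 54, so Q' = 436.
Then Pb = 214.2 − 0.2·436 = 127 and Ps = 72 + 0.25·436 = 181.
The subsidy expands output by 436 − 316 = 120 past the efficient level; on those units the gap between marginal cost and willingness to pay runs from 0 up to 54.
DWL = ½ × 54 × 120 = 3240.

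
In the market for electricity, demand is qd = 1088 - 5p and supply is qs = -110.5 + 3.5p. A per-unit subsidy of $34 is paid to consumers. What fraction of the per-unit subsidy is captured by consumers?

Consumer share = 7/17

Pre-subsidy: 1088 - 5p = -110.5 + 3.5p gives p* = 141, q* = 383.
With the rebate, buyers effectively pay pb = ps − 34, where ps is the price sellers receive.
Demand in terms of ps becomes qd = 1088 − 5(ps − 34) = 1258 - 5ps. Setting this equal to supply: 1258 - 5ps = -110.5 + 3.5ps, so ps = 161.
Buyers pay pb = 161 − 34 = 127; q' = -110.5 + 3.5·161 = 453.
Buyers' price falls by p* − pb = 141 − 127 = 14; sellers' price rises by ps − p* = 161 − 141 = 20.
So consumers capture 14/34 = 7/17 of each unit of subsidy.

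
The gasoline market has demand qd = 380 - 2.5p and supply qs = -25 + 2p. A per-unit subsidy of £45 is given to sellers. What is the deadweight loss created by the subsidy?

Deadweight loss = £1125

Pre-subsidy: 380 - 2.5p = -25 + 2p gives p* = 90, q* = 155.
With the subsidy, sellers receive ps = pb + 45 for each unit, where pb is the price buyers pay.
Supply in terms of pb becomes qs = -25 + 2(pb + 45) = 65 + 2pb. Setting this equal to demand: 380 - 2.5pb = 65 + 2pb, so pb = 70.
Sellers receive ps = 70 + 45 = 115; q' = 380 − 2.5·70 = 205.
The subsidy expands output by 205 − 155 = 50 past the efficient level; on those units the gap between marginal cost and willingness to pay runs from 0 up to 45.
DWL = ½ × 45 × 50 = 1125.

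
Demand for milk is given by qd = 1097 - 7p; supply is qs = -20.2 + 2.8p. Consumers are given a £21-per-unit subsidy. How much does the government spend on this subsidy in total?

Pre-subsidy: 1097 - 7p = -20.2 + 2.8p gives p* = 114, q* = 299.
With the rebate, buyers effectively pay pb = ps − 21, where ps is the price sellers receive.
Demand in terms of ps becomes qd = 1097 − 7(ps − 21) = 1244 - 7ps. Setting this equal to supply: 1244 - 7ps = -20.2 + 2.8ps, so ps = 129.
Buyers pay pb = 129 − 21 = 108; q' = -20.2 + 2.8·129 = 341.
Government outlay = subsidy × quantity = 21 × 341 = 7161.

Government cost = £7161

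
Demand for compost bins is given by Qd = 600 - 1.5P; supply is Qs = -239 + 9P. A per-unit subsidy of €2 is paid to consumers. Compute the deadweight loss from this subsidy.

Pre-subsidy: 600 - 1.5P = -239 + 9P gives P* = 1678/21, Q* = 3361/7.
With the rebate, buyers effectively pay Pb = Ps − 2, where Ps is the price sellers receive.
Demand in terms of Ps becomes Qd = 600 − 1.5(Ps − 2) = 603 - 1.5Ps. Setting this equal to supply: 603 - 1.5Ps = -239 + 9Ps, so Ps = 1684/21.
Buyers pay Pb = 1684/21 − 2 = 1642/21; Q' = -239 + 9·(1684/21) = 3379/7.
The subsidy expands output by 3379/7 − 3361/7 = 18/7 past the efficient level; on those units the gap between marginal cost and willingness to pay runs from 0 up to 2.
DWL = ½ × 2 × 18/7 = 18/7.

Deadweight loss = 18/7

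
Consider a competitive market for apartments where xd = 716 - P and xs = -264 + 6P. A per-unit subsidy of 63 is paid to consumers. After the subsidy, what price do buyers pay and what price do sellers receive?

Buyers pay 86; sellers receive 149

Pre-subsidy: 716 - P = -264 + 6P gives P* = 140, x* = 576.
With the rebate, buyers effectively pay Pb = Ps − 63, where Ps is the price sellers receive.
Demand in terms of Ps becomes xd = 716 − 1(Ps − 63) = 779 - Ps. Setting this equal to supply: 779 - Ps = -264 + 6Ps, so Ps = 149.
Buyers pay Pb = 149 − 63 = 86; x' = -264 + 6·149 = 630.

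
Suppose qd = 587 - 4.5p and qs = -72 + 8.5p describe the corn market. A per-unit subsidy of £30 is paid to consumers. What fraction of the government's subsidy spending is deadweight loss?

Pre-subsidy: 587 - 4.5p = -72 + 8.5p gives p* = 659/13, q* = 9331/26.
With the rebate, buyers effectively pay pb = ps − 30, where ps is the price sellers receive.
Demand in terms of ps becomes qd = 587 − 4.5(ps − 30) = 722 - 4.5ps. Setting this equal to supply: 722 - 4.5ps = -72 + 8.5ps, so ps = 794/13.
Buyers pay pb = 794/13 − 30 = 404/13; q' = -72 + 8.5·(794/13) = 5813/13.
ΔCS = ½(9331/26 + 5813/13)(659/13 − 404/13) = 5344035/676; ΔPS = ½(9331/26 + 5813/13)(794/13 − 659/13) = 2829195/676.
Government spending = 30 × 5813/13 = 174390/13.
DWL = ½ × 30 × (5813/13 − 9331/26) = 34425/26; fraction = (34425/26) / (174390/13) = 2295/23252.

DWL / government spending = 2295/23252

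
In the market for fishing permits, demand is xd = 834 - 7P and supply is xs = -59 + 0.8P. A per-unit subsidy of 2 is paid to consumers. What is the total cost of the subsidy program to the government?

Pre-subsidy: 834 - 7P = -59 + 0.8P gives P* = 4465/39, x* = 1271/39.
With the rebate, buyers effectively pay Pb = Ps − 2, where Ps is the price sellers receive.
Demand in terms of Ps becomes xd = 834 − 7(Ps − 2) = 848 - 7Ps. Setting this equal to supply: 848 - 7Ps = -59 + 0.8Ps, so Ps = 4535/39.
Buyers pay Pb = 4535/39 − 2 = 4457/39; x' = -59 + 0.8·(4535/39) = 1327/39.
Government outlay = subsidy × quantity = 2 × 1327/39 = 2654/39.

Government cost = 2654/39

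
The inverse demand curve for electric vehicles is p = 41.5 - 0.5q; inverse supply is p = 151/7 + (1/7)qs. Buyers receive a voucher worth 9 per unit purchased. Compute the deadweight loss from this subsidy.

Deadweight loss = 63

Pre-subsidy: 41.5 - 0.5q = 151/7 + (1/7)q gives q* = 31 and p* = 26.
With the rebate, buyers effectively pay pb = ps − 9, where ps is the price sellers receive.
On the curves, pb = 41.5 - 0.5q and ps = 151/7 + (1/7)q; the wedge ps − pb = 9 gives 151/7 + (1/7)q − (41.5 - 0.5q) = 9, so q' = 45.
Then pb = 41.5 − 0.5·45 = 19 and ps = 151/7 + (1/7)·45 = 28.
The subsidy expands output by 45 − 31 = 14 past the efficient level; on those units the gap between marginal cost and willingness to pay runs from 0 up to 9.
DWL = ½ × 9 × 14 = 63.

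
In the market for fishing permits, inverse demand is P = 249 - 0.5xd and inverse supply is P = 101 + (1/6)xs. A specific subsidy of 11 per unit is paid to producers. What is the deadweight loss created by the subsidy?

Deadweight loss = 90.75

Pre-subsidy: 249 - 0.5x = 101 + (1/6)x gives x* = 222 and P* = 138.
With the subsidy, sellers receive Ps = Pb + 11 for each unit, where Pb is the price buyers pay.
On the curves, Pb = 249 - 0.5x and Ps = 101 + (1/6)x; the wedge Ps − Pb = 11 gives 101 + (1/6)x − (249 - 0.5x) = 11, so x' = 238.5.
Then Pb = 249 − 0.5·238.5 = 129.75 and Ps = 101 + (1/6)·238.5 = 140.75.
The subsidy expands output by 238.5 − 222 = 16.5 past the efficient level; on those units the gap between marginal cost and willingness to pay runs from 0 up to 11.
DWL = ½ × 11 × 16.5 = 90.75.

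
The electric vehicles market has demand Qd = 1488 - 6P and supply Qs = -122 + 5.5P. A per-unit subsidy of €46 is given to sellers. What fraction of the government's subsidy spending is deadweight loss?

DWL / government spending = 11/130

Pre-subsidy: 1488 - 6P = -122 + 5.5P gives P* = 140, Q* = 648.
With the subsidy, sellers receive Ps = Pb + 46 for each unit, where Pb is the price buyers pay.
Supply in terms of Pb becomes Qs = -122 + 5.5(Pb + 46) = 131 + 5.5Pb. Setting this equal to demand: 1488 - 6Pb = 131 + 5.5Pb, so Pb = 118.
Sellers receive Ps = 118 + 46 = 164; Q' = 1488 − 6·118 = 780.
ΔCS = ½(648 + 780)(140 − 118) = 15708; ΔPS = ½(648 + 780)(164 − 140) = 17136.
Government spending = 46 × 780 = 35880.
DWL = ½ × 46 × (780 − 648) = 3036; fraction = 3036 / 35880 = 11/130.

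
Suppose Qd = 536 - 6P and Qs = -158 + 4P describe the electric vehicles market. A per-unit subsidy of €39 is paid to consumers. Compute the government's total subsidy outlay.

Government cost = €8314.8

Pre-subsidy: 536 - 6P = -158 + 4P gives P* = 69.4, Q* = 119.6.
With the rebate, buyers effectively pay Pb = Ps − 39, where Ps is the price sellers receive.
Demand in terms of Ps becomes Qd = 536 − 6(Ps − 39) = 770 - 6Ps. Setting this equal to supply: 770 - 6Ps = -158 + 4Ps, so Ps = 92.8.
Buyers pay Pb = 92.8 − 39 = 53.8; Q' = -158 + 4·92.8 = 213.2.
Government outlay = subsidy × quantity = 39 × 213.2 = 8314.8.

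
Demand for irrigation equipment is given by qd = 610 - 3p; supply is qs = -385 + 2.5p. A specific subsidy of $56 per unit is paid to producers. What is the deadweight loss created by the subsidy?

Deadweight loss = 23520/11

Pre-subsidy: 610 - 3p = -385 + 2.5p gives p* = 1990/11, q* = 740/11.
With the subsidy, sellers receive ps = pb + 56 for each unit, where pb is the price buyers pay.
Supply in terms of pb becomes qs = -385 + 2.5(pb + 56) = -245 + 2.5pb. Setting this equal to demand: 610 - 3pb = -245 + 2.5pb, so pb = 1710/11.
Sellers receive ps = 1710/11 + 56 = 2326/11; q' = 610 − 3·(1710/11) = 1580/11.
The subsidy expands output by 1580/11 − 740/11 = 840/11 past the efficient level; on those units the gap between marginal cost and willingness to pay runs from 0 up to 56.
DWL = ½ × 56 × 840/11 = 23520/11.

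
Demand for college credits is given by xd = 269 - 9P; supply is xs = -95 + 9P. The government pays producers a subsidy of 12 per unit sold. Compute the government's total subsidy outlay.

Government cost = 1692

Pre-subsidy: 269 - 9P = -95 + 9P gives P* = 182/9, x* = 87.
With the subsidy, sellers receive Ps = Pb + 12 for each unit, where Pb is the price buyers pay.
Supply in terms of Pb becomes xs = -95 + 9(Pb + 12) = 13 + 9Pb. Setting this equal to demand: 269 - 9Pb = 13 + 9Pb, so Pb = 128/9.
Sellers receive Ps = 128/9 + 12 = 236/9; x' = 269 − 9·(128/9) = 141.
Government outlay = subsidy × quantity = 12 × 141 = 1692.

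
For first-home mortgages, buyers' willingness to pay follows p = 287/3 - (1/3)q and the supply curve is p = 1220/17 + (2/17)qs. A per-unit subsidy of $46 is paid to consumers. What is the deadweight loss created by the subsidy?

Pre-subsidy: 287/3 - (1/3)q = 1220/17 + (2/17)q gives q* = 53 and p* = 78.
With the rebate, buyers effectively pay pb = ps − 46, where ps is the price sellers receive.
On the curves, pb = 287/3 - (1/3)q and ps = 1220/17 + (2/17)q; the wedge ps − pb = 46 gives 1220/17 + (2/17)q − (287/3 - (1/3)q) = 46, so q' = 155.
Then pb = 287/3 − (1/3)·155 = 44 and ps = 1220/17 + (2/17)·155 = 90.
The subsidy expands output by 155 − 53 = 102 past the efficient level; on those units the gap between marginal cost and willingness to pay runs from 0 up to 46.
DWL = ½ × 46 × 102 = 2346.

Deadweight loss = $2346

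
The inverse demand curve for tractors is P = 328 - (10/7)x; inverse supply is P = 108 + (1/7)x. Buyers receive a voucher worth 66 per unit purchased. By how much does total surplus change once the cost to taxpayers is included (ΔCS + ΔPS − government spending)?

Pre-subsidy: 328 - (10/7)x = 108 + (1/7)x gives x* = 140 and P* = 128.
With the rebate, buyers effectively pay Pb = Ps − 66, where Ps is the price sellers receive.
On the curves, Pb = 328 - (10/7)x and Ps = 108 + (1/7)x; the wedge Ps − Pb = 66 gives 108 + (1/7)x − (328 - (10/7)x) = 66, so x' = 182.
Then Pb = 328 − (10/7)·182 = 68 and Ps = 108 + (1/7)·182 = 134.
ΔCS = ½(140 + 182)(128 − 68) = 9660; ΔPS = ½(140 + 182)(134 − 128) = 966.
Government spending = 66 × 182 = 12012.
Net change = 9660 + 966 − 12012 = -1386. The loss equals the DWL triangle ½·66·42.

Net change in total surplus = -1386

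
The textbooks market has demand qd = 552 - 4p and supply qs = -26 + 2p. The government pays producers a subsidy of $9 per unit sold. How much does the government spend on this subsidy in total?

Pre-subsidy: 552 - 4p = -26 + 2p gives p* = 289/3, q* = 500/3.
With the subsidy, sellers receive ps = pb + 9 for each unit, where pb is the price buyers pay.
Supply in terms of pb becomes qs = -26 + 2(pb + 9) = -8 + 2pb. Setting this equal to demand: 552 - 4pb = -8 + 2pb, so pb = 280/3.
Sellers receive ps = 280/3 + 9 = 307/3; q' = 552 − 4·(280/3) = 536/3.
Government outlay = subsidy × quantity = 9 × 536/3 = 1608.

Government cost = $1608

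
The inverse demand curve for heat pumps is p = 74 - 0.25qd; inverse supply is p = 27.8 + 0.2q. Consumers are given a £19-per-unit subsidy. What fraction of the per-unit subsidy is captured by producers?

Producer share = 4/9

Pre-subsidy: 74 - 0.25q = 27.8 + 0.2q gives q* = 308/3 and p* = 145/3.
With the rebate, buyers effectively pay pb = ps − 19, where ps is the price sellers receive.
On the curves, pb = 74 - 0.25q and ps = 27.8 + 0.2q; the wedge ps − pb = 19 gives 27.8 + 0.2q − (74 - 0.25q) = 19, so q' = 1304/9.
Then pb = 74 − 0.25·(1304/9) = 340/9 and ps = 27.8 + 0.2·(1304/9) = 511/9.
Buyers' price falls by p* − pb = 145/3 − 340/9 = 95/9; sellers' price rises by ps − p* = 511/9 − 145/3 = 76/9.
So producers capture (76/9)/19 = 4/9 of each unit of subsidy.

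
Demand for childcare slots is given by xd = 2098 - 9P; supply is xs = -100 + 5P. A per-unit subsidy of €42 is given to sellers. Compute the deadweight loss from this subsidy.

Deadweight loss = €2835

Pre-subsidy: 2098 - 9P = -100 + 5P gives P* = 157, x* = 685.
With the subsidy, sellers receive Ps = Pb + 42 for each unit, where Pb is the price buyers pay.
Supply in terms of Pb becomes xs = -100 + 5(Pb + 42) = 110 + 5Pb. Setting this equal to demand: 2098 - 9Pb = 110 + 5Pb, so Pb = 142.
Sellers receive Ps = 142 + 42 = 184; x' = 2098 − 9·142 = 820.
The subsidy expands output by 820 − 685 = 135 past the efficient level; on those units the gap between marginal cost and willingness to pay runs from 0 up to 42.
DWL = ½ × 42 × 135 = 2835.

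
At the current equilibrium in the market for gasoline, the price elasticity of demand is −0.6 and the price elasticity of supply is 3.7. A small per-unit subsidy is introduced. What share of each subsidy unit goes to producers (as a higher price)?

For a small subsidy around the equilibrium, the benefit split depends on the relative slopes, which at a point are proportional to the elasticities.
Buyer share = εs/(εs + |εd|) = 3.7/(3.7 + 0.6) = 37/43; seller share = |εd|/(εs + |εd|) = 6/43.
So producers capture 6/43 of the subsidy.

Producer share = 6/43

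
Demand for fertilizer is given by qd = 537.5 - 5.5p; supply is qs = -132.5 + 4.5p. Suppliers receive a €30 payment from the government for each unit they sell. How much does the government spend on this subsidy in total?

Government cost = €7297.5

Pre-subsidy: 537.5 - 5.5p = -132.5 + 4.5p gives p* = 67, q* = 169.
With the subsidy, sellers receive ps = pb + 30 for each unit, where pb is the price buyers pay.
Supply in terms of pb becomes qs = -132.5 + 4.5(pb + 30) = 2.5 + 4.5pb. Setting this equal to demand: 537.5 - 5.5pb = 2.5 + 4.5pb, so pb = 53.5.
Sellers receive ps = 53.5 + 30 = 83.5; q' = 537.5 − 5.5·53.5 = 243.25.
Government outlay = subsidy × quantity = 30 × 243.25 = 7297.5.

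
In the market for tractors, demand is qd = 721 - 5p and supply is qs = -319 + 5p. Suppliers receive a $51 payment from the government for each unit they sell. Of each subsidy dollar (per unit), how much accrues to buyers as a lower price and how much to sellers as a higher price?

Pre-subsidy: 721 - 5p = -319 + 5p gives p* = 104, q* = 201.
With the subsidy, sellers receive ps = pb + 51 for each unit, where pb is the price buyers pay.
Supply in terms of pb becomes qs = -319 + 5(pb + 51) = -64 + 5pb. Setting this equal to demand: 721 - 5pb = -64 + 5pb, so pb = 78.5.
Sellers receive ps = 78.5 + 51 = 129.5; q' = 721 − 5·78.5 = 328.5.
Buyers' price falls by p* − pb = 104 − 78.5 = 25.5; sellers' price rises by ps − p* = 129.5 − 104 = 25.5.

Buyers gain $25.5 per unit; sellers gain $25.5 per unit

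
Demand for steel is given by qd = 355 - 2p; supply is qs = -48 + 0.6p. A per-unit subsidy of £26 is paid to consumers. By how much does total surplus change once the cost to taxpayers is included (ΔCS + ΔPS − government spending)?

Pre-subsidy: 355 - 2p = -48 + 0.6p gives p* = 155, q* = 45.
With the rebate, buyers effectively pay pb = ps − 26, where ps is the price sellers receive.
Demand in terms of ps becomes qd = 355 − 2(ps − 26) = 407 - 2ps. Setting this equal to supply: 407 - 2ps = -48 + 0.6ps, so ps = 175.
Buyers pay pb = 175 − 26 = 149; q' = -48 + 0.6·175 = 57.
ΔCS = ½(45 + 57)(155 − 149) = 306; ΔPS = ½(45 + 57)(175 − 155) = 1020.
Government spending = 26 × 57 = 1482.
Net change = 306 + 1020 − 1482 = -156. The loss equals the DWL triangle ½·26·12.

Net change in total surplus = -£156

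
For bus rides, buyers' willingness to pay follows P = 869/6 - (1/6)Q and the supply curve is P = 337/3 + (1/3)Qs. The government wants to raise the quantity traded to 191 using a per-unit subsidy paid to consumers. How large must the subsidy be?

Required subsidy s = 63 per unit

At Q = 191, from the demand curve buyers pay Pb = 869/6 − (1/6)·191 = 113; from the supply curve sellers need Ps = 337/3 + (1/3)·191 = 176.
The subsidy must fill the gap: s = Ps − Pb = 176 − 113 = 63.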